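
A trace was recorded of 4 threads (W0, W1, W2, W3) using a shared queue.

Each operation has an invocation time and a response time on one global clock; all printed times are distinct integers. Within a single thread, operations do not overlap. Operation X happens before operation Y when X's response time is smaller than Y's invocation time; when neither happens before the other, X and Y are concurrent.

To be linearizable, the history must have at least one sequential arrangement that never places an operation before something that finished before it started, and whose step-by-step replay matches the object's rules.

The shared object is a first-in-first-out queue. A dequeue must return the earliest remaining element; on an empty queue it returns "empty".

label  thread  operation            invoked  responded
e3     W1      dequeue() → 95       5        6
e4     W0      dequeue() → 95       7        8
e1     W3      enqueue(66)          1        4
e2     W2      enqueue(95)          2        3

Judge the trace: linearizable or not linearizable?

already the first 8 events (up to e4's response at time 8) admit no linearization; the first 7 still do
2 orders of the 4 completed queue ops respect real time; none is legal
sample order e1, e2, e3, e4 stalls at step 3 — e3 dequeue() → 95 has no legal effect
sample order e2, e1, e3, e4 stalls at step 4 — e4 dequeue() → 95 has no legal effect

not linearizable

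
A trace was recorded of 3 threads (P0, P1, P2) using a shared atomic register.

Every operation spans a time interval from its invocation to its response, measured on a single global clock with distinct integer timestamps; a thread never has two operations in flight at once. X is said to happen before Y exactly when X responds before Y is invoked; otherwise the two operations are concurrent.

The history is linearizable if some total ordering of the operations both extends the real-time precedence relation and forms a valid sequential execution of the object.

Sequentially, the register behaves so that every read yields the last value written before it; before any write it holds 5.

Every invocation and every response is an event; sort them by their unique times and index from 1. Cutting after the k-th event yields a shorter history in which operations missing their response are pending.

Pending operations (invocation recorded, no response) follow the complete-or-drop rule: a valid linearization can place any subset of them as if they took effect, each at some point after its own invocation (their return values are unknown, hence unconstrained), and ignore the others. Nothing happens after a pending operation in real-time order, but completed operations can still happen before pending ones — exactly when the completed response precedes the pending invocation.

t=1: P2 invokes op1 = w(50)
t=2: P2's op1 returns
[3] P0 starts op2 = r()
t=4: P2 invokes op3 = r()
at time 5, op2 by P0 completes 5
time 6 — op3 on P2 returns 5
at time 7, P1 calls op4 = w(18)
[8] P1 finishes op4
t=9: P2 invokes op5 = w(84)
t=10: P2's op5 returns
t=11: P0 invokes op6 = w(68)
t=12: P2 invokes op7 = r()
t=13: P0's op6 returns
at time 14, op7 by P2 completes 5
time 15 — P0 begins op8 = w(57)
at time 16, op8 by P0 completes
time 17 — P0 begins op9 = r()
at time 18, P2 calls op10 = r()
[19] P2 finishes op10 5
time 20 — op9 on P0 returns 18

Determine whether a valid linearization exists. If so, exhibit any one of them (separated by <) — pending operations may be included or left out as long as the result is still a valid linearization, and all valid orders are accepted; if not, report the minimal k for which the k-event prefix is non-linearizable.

not linearizable — minimal violating prefix: 5 events

the violation lands at event 5, op2's response at time 5: events 1..4 linearize, events 1..5 do not
exhaustive check: the 2 completed atomic register ops admit one real-time order; illegal
every completion of the 1 pending operation (op3) was checked; none linearizes
e.g. op1, op2 (pending dropped): illegal at step 2, since op2 r() → 5 cannot apply there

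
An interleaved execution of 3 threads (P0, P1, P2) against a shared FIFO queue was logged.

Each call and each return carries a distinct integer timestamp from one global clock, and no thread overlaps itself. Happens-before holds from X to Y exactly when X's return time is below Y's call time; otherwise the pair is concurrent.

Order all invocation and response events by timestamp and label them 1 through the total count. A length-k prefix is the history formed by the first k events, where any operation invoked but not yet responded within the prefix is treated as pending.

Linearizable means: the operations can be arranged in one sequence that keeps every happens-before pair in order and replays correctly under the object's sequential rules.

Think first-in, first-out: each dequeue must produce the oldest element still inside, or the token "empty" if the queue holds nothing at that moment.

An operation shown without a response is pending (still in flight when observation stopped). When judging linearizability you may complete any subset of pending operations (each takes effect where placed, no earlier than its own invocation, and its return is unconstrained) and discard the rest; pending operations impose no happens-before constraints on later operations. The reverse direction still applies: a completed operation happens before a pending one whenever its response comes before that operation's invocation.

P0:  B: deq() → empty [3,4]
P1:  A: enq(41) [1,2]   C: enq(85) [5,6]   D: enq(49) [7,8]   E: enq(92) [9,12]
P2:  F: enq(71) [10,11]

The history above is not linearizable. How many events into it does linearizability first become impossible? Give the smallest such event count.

4

events 1..3 are linearizable; a witness order is A:
1. A enq(41), leaving queue <41>
at event 4 (B's time-4 response) nothing linearizes any more
e.g. A, B: illegal at step 2, since B deq() → empty cannot apply there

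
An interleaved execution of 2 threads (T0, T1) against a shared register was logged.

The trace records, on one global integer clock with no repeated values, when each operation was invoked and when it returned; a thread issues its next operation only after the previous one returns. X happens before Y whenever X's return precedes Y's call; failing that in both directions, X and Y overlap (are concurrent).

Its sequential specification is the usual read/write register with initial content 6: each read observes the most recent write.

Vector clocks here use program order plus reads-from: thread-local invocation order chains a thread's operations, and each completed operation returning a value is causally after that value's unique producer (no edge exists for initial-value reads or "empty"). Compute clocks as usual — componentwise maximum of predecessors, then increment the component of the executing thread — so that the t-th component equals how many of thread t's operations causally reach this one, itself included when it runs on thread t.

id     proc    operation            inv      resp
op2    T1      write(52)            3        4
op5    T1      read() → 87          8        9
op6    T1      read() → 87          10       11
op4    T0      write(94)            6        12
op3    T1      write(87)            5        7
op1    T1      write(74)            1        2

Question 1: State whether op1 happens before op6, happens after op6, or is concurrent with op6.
op1 spans [1,2], op6 spans [10,11]
resp(op1)=2 < inv(op6)=10

before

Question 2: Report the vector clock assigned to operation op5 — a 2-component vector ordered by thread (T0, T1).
op1 (invocation 1): nothing precedes it; T1's component alone gives (0, 1)
op4 (invocation 6): nothing precedes it; T0's component alone gives (1, 0)
invoked at 3, op2 merges VC(op1)=(0, 1) and bumps T1's slot → (0, 2)
invoked at 5, op3 merges VC(op2)=(0, 2) and bumps T1's slot → (0, 3)
invoked at 8, op5 merges VC(op3)=(0, 3) and bumps T1's slot → (0, 4)
invoked at 10, op6 merges VC(op3)=(0, 3), VC(op5)=(0, 4) and bumps T1's slot → (0, 5)
target: VC(op5) = (0, 4)

(0, 4)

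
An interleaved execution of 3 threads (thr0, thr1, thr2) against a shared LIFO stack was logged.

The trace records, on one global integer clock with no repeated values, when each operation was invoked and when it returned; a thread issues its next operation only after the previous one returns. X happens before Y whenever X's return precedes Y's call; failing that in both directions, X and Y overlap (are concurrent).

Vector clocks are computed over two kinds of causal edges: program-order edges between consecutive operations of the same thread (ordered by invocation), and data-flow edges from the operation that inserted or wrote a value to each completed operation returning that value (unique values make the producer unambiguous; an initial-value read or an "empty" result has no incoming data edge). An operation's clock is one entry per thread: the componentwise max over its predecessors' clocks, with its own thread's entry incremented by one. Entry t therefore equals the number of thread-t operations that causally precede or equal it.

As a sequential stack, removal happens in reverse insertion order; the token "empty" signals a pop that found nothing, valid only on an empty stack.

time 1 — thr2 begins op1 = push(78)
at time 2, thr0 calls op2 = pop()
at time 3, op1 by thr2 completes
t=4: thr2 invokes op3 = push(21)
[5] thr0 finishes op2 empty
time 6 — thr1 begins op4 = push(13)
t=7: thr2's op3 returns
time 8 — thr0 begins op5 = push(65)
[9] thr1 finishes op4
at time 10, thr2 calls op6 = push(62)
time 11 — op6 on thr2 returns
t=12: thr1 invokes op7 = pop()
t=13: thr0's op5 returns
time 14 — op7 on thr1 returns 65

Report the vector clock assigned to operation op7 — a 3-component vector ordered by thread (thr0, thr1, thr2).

(2, 2, 0)

op1 (invocation 1): nothing precedes it; thr2's component alone gives (0, 0, 1)
op4 (invocation 6): nothing precedes it; thr1's component alone gives (0, 1, 0)
op2 (invocation 2): nothing precedes it; thr0's component alone gives (1, 0, 0)
op3 (invocation 4): componentwise max over VC(op1)=(0, 0, 1), +1 at thr2, giving (0, 0, 2)
op5 (invocation 8): componentwise max over VC(op2)=(1, 0, 0), +1 at thr0, giving (2, 0, 0)
op6 (invocation 10): componentwise max over VC(op3)=(0, 0, 2), +1 at thr2, giving (0, 0, 3)
op7 (invocation 12): componentwise max over VC(op4)=(0, 1, 0), VC(op5)=(2, 0, 0), +1 at thr1, giving (2, 2, 0)
target: VC(op7) = (2, 2, 0)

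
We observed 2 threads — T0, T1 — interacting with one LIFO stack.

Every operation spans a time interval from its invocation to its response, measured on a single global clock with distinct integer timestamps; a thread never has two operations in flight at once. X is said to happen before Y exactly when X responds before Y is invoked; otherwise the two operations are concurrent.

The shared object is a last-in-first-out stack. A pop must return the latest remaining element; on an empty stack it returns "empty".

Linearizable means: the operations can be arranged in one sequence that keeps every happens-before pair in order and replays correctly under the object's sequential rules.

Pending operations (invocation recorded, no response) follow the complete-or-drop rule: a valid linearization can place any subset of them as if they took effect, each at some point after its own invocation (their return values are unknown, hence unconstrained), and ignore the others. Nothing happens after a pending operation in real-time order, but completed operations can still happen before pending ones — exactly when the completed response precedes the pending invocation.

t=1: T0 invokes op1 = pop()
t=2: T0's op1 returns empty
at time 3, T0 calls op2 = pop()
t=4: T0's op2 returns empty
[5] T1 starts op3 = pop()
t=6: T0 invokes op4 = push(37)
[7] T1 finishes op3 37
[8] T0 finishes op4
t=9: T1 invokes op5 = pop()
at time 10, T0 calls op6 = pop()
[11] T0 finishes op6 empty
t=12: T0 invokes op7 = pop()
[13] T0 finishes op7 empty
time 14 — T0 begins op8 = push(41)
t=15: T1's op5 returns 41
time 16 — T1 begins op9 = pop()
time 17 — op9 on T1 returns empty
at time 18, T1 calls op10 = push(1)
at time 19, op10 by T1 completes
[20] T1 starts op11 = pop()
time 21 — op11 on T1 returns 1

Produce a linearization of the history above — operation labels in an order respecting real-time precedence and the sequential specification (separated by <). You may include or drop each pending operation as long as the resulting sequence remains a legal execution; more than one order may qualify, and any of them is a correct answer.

op1 < op2 < op4 < op3 < op6 < op7 < op8 < op5 < op9 < op10 < op11

step 1: op1 pop() → empty — stack <>
step 2: op2 pop() → empty — stack <>
step 3: op4 push(37) — stack <37>
step 4: op3 pop() → 37 — stack <>
step 5: op6 pop() → empty — stack <>
step 6: op7 pop() → empty — stack <>
step 7: op8 push(41) (pending, included) — stack <41>
step 8: op5 pop() → 41 — stack <>
step 9: op9 pop() → empty — stack <>
step 10: op10 push(1) — stack <1>
step 11: op11 pop() → 1 — stack <>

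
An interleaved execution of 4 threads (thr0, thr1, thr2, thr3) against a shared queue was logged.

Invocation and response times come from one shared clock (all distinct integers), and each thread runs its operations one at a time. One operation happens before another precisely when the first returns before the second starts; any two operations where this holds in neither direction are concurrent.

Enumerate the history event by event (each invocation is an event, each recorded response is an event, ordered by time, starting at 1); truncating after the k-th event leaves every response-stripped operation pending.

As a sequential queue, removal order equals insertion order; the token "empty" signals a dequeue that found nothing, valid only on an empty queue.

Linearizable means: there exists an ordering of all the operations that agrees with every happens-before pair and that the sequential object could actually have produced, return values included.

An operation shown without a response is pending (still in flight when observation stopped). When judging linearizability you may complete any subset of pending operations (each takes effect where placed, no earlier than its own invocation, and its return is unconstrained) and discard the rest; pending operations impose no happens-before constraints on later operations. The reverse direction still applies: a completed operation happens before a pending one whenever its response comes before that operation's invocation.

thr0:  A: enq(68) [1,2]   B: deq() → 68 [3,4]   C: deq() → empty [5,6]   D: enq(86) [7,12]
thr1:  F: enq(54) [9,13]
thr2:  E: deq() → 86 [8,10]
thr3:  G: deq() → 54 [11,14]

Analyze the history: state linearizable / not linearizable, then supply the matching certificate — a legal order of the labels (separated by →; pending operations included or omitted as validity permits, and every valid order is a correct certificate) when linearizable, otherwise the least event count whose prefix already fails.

step 1: A enq(68) — queue <68>
step 2: B deq() → 68 — queue <>
step 3: C deq() → empty — queue <>
step 4: D enq(86) — queue <86>
step 5: E deq() → 86 — queue <>
step 6: F enq(54) — queue <54>
step 7: G deq() → 54 — queue <>

linearizable — witness: A → B → C → D → E → F → G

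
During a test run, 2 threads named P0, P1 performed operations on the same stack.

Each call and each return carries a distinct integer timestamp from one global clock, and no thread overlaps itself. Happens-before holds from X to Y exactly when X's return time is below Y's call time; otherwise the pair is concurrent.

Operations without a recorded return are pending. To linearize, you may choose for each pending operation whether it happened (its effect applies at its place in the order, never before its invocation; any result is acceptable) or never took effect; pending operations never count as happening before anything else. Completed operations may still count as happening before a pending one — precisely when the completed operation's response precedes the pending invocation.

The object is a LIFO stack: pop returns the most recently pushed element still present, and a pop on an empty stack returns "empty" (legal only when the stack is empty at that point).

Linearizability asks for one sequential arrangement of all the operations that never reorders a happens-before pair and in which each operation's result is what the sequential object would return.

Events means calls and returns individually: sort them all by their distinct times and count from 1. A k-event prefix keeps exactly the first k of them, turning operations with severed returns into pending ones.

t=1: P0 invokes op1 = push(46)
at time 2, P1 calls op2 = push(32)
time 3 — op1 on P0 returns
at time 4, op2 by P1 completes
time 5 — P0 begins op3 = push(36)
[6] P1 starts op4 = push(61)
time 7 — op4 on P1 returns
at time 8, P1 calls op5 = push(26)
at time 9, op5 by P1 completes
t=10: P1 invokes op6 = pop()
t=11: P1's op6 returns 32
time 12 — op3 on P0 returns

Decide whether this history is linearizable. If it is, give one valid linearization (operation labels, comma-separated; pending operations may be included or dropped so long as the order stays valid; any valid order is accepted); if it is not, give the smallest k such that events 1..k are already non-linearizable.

not linearizable — minimal violating prefix: 11 events

already the first 11 events (up to op6's response at time 11) admit no linearization; the first 10 still do
every one of the 2 real-time-consistent orders over 5 completed stack ops fails the sequential spec
no completion choice of the 1 pending operation (op3) rescues it — every subset was tried
e.g. op1, op2, op4, op5, op6 (pending dropped): illegal at step 5, since op6 pop() → 32 cannot apply there
e.g. op2, op1, op4, op5, op6 (pending dropped): illegal at step 5, since op6 pop() → 32 cannot apply there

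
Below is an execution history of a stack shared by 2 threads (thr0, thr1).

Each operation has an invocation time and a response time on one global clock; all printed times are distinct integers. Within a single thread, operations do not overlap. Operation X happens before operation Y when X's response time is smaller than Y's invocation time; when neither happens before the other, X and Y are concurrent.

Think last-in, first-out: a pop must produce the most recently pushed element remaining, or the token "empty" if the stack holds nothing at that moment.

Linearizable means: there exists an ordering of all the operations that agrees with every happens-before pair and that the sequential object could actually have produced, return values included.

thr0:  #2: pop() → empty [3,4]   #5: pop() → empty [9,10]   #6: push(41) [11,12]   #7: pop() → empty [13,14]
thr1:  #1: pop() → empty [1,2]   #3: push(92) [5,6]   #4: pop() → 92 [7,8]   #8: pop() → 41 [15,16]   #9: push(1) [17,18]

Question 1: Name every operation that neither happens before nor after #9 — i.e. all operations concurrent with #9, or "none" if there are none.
Answer: none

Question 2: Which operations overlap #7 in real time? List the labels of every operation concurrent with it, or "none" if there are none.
Answer: none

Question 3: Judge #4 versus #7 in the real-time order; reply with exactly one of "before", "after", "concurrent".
Answer: before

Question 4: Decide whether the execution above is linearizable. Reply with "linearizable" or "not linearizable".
not linearizable

already the first 14 events (up to #7's response at time 14) admit no linearization; the first 13 still do
one real-time candidate order over the 7 completed operations — the stack replay rejects it
one such order, #1, #2, #3, #4, #5, #6, #7, breaks at step 7 where #7 pop() → empty is illegal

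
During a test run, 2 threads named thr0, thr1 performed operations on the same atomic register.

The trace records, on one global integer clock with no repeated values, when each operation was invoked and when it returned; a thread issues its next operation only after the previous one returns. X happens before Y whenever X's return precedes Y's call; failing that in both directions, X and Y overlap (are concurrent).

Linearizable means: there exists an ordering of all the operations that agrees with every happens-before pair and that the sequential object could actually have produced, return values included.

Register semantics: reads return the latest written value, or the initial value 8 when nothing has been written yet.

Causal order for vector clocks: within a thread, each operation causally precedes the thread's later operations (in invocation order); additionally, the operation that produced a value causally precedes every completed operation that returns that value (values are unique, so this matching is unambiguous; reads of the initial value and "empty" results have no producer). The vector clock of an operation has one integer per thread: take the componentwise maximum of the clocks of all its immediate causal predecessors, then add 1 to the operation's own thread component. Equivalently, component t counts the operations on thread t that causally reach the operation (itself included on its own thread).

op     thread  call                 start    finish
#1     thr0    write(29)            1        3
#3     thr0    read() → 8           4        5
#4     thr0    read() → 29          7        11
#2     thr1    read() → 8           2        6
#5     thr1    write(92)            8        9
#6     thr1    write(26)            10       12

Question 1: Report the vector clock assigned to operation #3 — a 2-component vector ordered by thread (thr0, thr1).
(2, 0)

invoked at 2, #2 has no predecessors; its own thr1 bump gives (0, 1)
invoked at 1, #1 has no predecessors; its own thr0 bump gives (1, 0)
VC(#5, invoked at 8): max of VC(#2)=(0, 1), then +1 on thread thr1 → (0, 2)
VC(#3, invoked at 4): max of VC(#1)=(1, 0), then +1 on thread thr0 → (2, 0)
VC(#6, invoked at 10): max of VC(#5)=(0, 2), then +1 on thread thr1 → (0, 3)
VC(#4, invoked at 7): max of VC(#1)=(1, 0), VC(#3)=(2, 0), then +1 on thread thr0 → (3, 0)
target: VC(#3) = (2, 0)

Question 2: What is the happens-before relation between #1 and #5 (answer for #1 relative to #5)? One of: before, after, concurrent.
before

#1 spans [1,3], #5 spans [8,9]
resp(#1)=3 < inv(#5)=8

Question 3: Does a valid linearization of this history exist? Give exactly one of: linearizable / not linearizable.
not linearizable

cut after 4 events: linearizable; cut after 5 events (#3 responds, time 5): not linearizable
a single order respects real time; the 2 completed atomic register operations fail replay along it
no escape via the 1 pending operation (#2): every completion choice fails
one such order, #1, #3 (pending dropped), breaks at step 2 where #3 read() → 8 is illegal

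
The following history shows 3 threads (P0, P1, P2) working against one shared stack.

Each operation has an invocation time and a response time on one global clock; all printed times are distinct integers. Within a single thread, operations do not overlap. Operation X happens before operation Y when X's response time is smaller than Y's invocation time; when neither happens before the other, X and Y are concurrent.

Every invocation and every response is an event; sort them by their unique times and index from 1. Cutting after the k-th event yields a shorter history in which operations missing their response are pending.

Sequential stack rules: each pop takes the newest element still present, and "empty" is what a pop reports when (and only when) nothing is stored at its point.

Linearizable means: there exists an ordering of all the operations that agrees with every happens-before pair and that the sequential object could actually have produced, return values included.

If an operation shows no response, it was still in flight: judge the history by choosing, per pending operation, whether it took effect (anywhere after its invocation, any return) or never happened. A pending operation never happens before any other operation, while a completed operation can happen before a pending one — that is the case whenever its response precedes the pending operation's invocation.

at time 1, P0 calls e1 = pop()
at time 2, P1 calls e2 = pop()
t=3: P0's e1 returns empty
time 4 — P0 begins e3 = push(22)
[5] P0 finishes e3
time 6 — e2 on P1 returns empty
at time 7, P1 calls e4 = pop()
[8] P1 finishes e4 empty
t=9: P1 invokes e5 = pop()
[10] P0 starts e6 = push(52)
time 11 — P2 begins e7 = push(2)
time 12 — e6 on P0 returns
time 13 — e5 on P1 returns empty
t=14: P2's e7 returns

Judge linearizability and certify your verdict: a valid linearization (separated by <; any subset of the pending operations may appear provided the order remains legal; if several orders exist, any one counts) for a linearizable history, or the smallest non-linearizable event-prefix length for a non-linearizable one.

not linearizable — minimal violating prefix: 8 events

prefix check: 1..7 passes, 1..8 fails once e4's time-8 response joins
checked exhaustively: 3 real-time-consistent orders of 4 completed operations, zero legal stack replays
take e1, e2, e3, e4: step 4 already fails, because e4 pop() → empty cannot occur there
take e1, e3, e2, e4: step 3 already fails, because e2 pop() → empty cannot occur there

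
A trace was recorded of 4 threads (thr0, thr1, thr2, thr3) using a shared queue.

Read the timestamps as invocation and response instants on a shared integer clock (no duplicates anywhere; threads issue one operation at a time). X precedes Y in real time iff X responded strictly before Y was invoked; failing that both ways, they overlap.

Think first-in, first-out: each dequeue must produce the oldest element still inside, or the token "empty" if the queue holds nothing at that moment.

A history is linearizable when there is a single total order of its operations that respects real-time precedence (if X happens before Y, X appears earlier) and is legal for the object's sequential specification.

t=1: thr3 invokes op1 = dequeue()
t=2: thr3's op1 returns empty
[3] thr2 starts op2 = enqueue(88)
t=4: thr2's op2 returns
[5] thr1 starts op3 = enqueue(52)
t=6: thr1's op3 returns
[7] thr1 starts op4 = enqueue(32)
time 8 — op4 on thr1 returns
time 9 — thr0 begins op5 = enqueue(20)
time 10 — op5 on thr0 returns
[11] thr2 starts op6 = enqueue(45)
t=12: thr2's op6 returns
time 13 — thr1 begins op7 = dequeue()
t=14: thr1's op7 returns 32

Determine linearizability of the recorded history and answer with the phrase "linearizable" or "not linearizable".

not linearizable

cut after 13 events: linearizable; cut after 14 events (op7 responds, time 14): not linearizable
the sole real-time-consistent order of 7 completed operations fails the queue replay
one such order, op1, op2, op3, op4, op5, op6, op7, breaks at step 7 where op7 dequeue() → 32 is illegal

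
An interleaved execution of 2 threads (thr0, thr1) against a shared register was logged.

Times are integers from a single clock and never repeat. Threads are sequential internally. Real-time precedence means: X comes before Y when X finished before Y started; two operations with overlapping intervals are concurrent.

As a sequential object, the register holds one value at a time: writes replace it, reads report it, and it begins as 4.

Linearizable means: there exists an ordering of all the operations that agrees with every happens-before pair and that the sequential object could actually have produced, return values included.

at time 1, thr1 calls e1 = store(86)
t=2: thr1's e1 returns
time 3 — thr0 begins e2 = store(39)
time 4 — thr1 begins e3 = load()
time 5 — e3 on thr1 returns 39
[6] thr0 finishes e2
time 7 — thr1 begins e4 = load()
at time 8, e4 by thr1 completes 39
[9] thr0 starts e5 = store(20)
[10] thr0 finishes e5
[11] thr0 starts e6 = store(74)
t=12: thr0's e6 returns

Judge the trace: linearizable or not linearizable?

linearizable

witness order: e1, e2, e3, e4, e5, e6
after step 1 (e1 store(86)): value 86
after step 2 (e2 store(39)): value 39
after step 3 (e3 load() → 39): value 39
after step 4 (e4 load() → 39): value 39
after step 5 (e5 store(20)): value 20
after step 6 (e6 store(74)): value 74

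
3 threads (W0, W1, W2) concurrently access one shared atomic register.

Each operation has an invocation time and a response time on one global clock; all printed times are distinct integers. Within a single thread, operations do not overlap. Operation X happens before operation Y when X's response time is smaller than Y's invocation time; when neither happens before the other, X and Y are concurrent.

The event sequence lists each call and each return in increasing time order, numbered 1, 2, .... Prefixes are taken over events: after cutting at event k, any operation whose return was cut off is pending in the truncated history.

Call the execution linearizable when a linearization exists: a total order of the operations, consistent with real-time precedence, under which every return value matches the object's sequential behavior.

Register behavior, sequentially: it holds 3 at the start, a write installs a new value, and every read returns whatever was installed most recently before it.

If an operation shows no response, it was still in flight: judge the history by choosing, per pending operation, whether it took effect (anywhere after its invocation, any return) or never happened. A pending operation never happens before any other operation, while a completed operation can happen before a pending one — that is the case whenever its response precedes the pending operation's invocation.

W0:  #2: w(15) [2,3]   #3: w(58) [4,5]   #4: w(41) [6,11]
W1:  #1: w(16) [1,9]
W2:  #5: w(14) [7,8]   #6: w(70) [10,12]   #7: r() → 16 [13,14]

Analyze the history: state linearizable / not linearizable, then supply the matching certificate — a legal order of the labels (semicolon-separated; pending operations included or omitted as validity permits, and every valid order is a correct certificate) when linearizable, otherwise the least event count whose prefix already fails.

not linearizable — minimal violating prefix: 14 events

the violation lands at event 14, #7's response at time 14: events 1..13 linearize, events 1..14 do not
14 orders of the 7 completed atomic register ops respect real time; none is legal
sample order #1, #2, #3, #4, #5, #6, #7 stalls at step 7 — #7 r() → 16 has no legal effect
sample order #1, #2, #3, #5, #4, #6, #7 stalls at step 7 — #7 r() → 16 has no legal effect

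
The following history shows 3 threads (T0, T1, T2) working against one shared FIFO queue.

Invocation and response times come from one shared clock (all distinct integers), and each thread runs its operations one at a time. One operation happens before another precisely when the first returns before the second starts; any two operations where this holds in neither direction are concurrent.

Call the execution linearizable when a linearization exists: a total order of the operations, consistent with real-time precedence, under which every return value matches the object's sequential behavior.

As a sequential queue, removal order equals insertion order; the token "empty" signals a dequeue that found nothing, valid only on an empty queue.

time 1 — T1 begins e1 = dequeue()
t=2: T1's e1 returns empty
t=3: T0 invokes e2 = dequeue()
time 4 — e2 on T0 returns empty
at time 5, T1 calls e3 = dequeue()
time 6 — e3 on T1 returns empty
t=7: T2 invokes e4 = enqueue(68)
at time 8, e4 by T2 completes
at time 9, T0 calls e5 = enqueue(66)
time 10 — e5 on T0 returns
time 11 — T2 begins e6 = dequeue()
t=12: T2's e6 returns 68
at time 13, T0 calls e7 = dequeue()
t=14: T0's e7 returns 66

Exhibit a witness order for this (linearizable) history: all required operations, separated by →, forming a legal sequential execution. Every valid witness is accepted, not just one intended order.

e1 → e2 → e3 → e4 → e5 → e6 → e7

1. e1 dequeue() → empty, leaving queue <>
2. e2 dequeue() → empty, leaving queue <>
3. e3 dequeue() → empty, leaving queue <>
4. e4 enqueue(68), leaving queue <68>
5. e5 enqueue(66), leaving queue <68,66>
6. e6 dequeue() → 68, leaving queue <66>
7. e7 dequeue() → 66, leaving queue <>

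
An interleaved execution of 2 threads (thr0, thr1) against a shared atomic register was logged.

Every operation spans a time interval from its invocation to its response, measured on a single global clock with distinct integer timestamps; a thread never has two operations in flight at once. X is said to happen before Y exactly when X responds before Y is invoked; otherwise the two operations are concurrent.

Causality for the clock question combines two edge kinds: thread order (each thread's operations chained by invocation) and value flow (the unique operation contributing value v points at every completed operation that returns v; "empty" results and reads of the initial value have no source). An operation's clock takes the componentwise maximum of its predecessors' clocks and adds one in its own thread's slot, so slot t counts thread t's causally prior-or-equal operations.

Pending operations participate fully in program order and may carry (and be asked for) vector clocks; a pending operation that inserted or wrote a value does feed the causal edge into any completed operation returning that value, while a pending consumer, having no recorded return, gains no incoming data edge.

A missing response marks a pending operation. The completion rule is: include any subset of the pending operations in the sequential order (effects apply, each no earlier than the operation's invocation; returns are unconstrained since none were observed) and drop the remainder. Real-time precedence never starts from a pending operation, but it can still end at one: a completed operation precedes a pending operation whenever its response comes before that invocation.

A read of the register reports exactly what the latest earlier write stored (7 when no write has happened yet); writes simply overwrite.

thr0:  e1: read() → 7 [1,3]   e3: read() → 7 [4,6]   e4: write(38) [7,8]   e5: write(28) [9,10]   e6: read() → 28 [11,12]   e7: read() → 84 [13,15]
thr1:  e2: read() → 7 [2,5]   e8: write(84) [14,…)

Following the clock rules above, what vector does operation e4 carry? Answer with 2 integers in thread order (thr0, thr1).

no predecessors for e2 (invoked 2): thr1 increments from zero → (0, 1)
no predecessors for e1 (invoked 1): thr0 increments from zero → (1, 0)
e8, invoked 14, takes VC(e2)=(0, 1) under max, adds 1 for thr1 → (0, 2)
e3, invoked 4, takes VC(e1)=(1, 0) under max, adds 1 for thr0 → (2, 0)
e4, invoked 7, takes VC(e3)=(2, 0) under max, adds 1 for thr0 → (3, 0)
e5, invoked 9, takes VC(e4)=(3, 0) under max, adds 1 for thr0 → (4, 0)
e6, invoked 11, takes VC(e5)=(4, 0) under max, adds 1 for thr0 → (5, 0)
e7, invoked 13, takes VC(e6)=(5, 0), VC(e8)=(0, 2) under max, adds 1 for thr0 → (6, 2)
target: VC(e4) = (3, 0)

(3, 0)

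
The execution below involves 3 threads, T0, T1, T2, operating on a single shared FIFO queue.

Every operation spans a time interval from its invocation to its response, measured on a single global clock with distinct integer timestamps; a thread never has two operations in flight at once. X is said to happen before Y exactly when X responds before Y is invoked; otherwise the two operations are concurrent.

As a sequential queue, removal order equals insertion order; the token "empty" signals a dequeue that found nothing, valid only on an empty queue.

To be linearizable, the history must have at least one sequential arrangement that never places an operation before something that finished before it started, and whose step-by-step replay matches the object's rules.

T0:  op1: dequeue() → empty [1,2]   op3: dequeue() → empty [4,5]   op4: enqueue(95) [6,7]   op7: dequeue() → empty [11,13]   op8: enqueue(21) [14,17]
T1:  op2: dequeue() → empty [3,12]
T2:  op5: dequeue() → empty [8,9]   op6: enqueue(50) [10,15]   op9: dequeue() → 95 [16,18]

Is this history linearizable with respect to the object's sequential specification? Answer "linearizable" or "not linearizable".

not linearizable

cut after 11 events: linearizable; cut after 12 events (op2 responds, time 12): not linearizable
5 completed operations, 4 real-time-consistent orders — every FIFO queue replay fails
no completion choice of the 2 pending operations (op6, op7) rescues it — every subset was tried
sample order op1, op2, op3, op4, op5 (pending dropped) stalls at step 5 — op5 dequeue() → empty has no legal effect
sample order op1, op3, op2, op4, op5 (pending dropped) stalls at step 5 — op5 dequeue() → empty has no legal effect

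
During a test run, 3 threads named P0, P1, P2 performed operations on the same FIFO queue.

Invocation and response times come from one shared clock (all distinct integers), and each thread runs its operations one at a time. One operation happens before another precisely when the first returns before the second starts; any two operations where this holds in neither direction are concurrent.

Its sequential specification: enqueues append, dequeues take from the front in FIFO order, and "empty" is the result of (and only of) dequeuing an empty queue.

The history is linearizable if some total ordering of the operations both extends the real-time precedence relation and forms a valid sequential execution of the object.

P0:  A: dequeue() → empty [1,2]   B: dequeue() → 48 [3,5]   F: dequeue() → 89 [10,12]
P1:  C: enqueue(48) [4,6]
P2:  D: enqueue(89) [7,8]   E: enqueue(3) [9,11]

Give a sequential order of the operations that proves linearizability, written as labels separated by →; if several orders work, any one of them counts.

step 1: A dequeue() → empty — queue <>
step 2: C enqueue(48) — queue <48>
step 3: B dequeue() → 48 — queue <>
step 4: D enqueue(89) — queue <89>
step 5: E enqueue(3) — queue <89,3>
step 6: F dequeue() → 89 — queue <3>

A → C → B → D → E → F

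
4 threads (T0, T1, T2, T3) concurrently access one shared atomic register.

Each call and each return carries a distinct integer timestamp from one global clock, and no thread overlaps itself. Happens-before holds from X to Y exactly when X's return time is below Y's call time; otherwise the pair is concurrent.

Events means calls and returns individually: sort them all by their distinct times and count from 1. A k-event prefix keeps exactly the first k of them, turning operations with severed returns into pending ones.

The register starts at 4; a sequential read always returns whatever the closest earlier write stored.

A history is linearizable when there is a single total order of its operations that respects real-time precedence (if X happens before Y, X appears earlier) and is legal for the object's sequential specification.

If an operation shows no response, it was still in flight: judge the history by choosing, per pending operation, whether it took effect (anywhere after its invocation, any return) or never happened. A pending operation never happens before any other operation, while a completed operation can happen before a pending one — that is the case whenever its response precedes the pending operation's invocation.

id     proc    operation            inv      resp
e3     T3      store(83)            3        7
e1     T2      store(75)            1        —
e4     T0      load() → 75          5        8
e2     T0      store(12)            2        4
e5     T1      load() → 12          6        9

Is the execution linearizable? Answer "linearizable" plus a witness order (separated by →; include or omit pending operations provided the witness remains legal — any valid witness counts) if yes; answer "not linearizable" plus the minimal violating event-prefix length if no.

linearizable — witness: e2 → e5 → e1 → e4 → e3

1. e2 store(12), leaving value 12
2. e5 load() → 12, leaving value 12
3. e1 store(75) (pending, included), leaving value 75
4. e4 load() → 75, leaving value 75
5. e3 store(83), leaving value 83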